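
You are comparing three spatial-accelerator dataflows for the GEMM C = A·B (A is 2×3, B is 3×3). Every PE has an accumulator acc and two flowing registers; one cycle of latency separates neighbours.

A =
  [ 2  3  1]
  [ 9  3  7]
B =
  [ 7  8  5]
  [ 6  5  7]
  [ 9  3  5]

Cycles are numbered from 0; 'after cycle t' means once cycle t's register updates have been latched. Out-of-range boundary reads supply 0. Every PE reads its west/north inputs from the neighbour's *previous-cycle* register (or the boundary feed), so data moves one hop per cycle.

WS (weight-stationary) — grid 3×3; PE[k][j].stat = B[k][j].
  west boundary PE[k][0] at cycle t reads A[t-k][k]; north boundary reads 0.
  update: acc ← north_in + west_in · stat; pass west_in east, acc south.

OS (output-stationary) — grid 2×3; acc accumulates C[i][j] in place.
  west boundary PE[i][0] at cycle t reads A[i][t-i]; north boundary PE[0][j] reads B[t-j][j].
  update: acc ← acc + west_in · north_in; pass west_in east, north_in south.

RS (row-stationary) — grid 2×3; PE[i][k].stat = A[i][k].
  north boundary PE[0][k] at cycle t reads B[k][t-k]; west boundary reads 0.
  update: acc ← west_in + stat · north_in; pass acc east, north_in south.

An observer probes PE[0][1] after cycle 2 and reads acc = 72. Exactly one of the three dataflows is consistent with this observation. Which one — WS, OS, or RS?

WS (3×3 grid), PE[0][1]:
  cycle 0: PE[0][1] → acc 0, east 0, south 0
  cycle 1: PE[0][1] → acc 16, east 2, south 16
  cycle 2: PE[0][1] → acc 72, east 9, south 72
OS (2×3 grid), PE[0][1]:
  cycle 0: PE[0][1] → acc 0, east 0, south 0
  cycle 1: PE[0][1] → acc 16, east 2, south 8
  cycle 2: PE[0][1] → acc 31, east 3, south 5
RS (2×3 grid), PE[0][1]:
  cycle 0: PE[0][1] → acc 0, east 0, south 0
  cycle 1: PE[0][1] → acc 32, east 32, south 6
  cycle 2: PE[0][1] → acc 31, east 31, south 5

dataflow = WS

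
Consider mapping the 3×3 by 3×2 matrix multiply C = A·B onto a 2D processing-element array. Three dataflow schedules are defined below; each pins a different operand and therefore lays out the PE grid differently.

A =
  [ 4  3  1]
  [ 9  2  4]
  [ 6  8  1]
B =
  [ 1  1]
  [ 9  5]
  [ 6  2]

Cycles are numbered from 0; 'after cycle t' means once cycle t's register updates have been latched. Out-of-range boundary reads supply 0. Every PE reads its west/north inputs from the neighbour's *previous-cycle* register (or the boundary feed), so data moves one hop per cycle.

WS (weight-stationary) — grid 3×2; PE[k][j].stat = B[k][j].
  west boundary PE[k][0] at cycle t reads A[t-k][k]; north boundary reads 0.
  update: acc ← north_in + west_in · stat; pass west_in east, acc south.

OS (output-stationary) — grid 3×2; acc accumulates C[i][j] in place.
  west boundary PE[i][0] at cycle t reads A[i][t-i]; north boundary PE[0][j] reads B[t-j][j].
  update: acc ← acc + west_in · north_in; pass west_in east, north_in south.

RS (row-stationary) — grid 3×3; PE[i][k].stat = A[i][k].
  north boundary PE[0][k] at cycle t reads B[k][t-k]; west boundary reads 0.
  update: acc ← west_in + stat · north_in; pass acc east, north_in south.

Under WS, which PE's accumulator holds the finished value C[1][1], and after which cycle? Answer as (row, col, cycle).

(row, col, cycle) = (2, 1, 4)

WS — PE[2][1] is where C[1][1] collects:
  [0] (2,1) acc=0 (h:0 v:0)
  [1] (2,1) acc=0 (h:0 v:0)
  [2] (2,1) acc=0 (h:0 v:0)
  [3] (2,1) acc=21 (h:1 v:21)
  [4] (2,1) acc=27 (h:4 v:27)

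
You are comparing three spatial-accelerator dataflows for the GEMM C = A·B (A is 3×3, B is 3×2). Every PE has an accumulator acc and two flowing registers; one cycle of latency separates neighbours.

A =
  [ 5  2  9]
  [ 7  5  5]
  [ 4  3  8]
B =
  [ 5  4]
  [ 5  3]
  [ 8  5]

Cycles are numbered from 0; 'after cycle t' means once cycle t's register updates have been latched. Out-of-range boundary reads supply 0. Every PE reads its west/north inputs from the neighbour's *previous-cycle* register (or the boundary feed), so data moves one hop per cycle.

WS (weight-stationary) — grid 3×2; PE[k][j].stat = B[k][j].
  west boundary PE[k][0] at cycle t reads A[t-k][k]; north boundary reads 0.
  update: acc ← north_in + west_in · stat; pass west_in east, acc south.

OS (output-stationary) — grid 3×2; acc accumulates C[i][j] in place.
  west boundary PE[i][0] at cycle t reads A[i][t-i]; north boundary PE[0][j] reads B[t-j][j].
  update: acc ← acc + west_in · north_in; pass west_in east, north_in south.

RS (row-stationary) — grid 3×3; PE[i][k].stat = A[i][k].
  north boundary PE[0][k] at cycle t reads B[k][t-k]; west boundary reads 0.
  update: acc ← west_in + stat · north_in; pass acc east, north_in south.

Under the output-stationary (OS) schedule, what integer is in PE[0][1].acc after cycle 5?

PE[0][1].acc = 71

OS (3×2). Following PE[0][1] plus its west/north inputs:
  after 0 — PE[0][0] acc=25, pass-E 5, pass-S 5
  after 0 — PE[0][1] acc=0, pass-E 0, pass-S 0
  after 1 — PE[0][0] acc=35, pass-E 2, pass-S 5
  after 1 — PE[0][1] acc=20, pass-E 5, pass-S 4
  after 2 — PE[0][0] acc=107, pass-E 9, pass-S 8
  after 2 — PE[0][1] acc=26, pass-E 2, pass-S 3
  after 3 — PE[0][0] acc=107, pass-E 0, pass-S 0
  after 3 — PE[0][1] acc=71, pass-E 9, pass-S 5
  after 4 — PE[0][0] acc=107, pass-E 0, pass-S 0
  after 4 — PE[0][1] acc=71, pass-E 0, pass-S 0
  after 5 — PE[0][0] acc=107, pass-E 0, pass-S 0
  after 5 — PE[0][1] acc=71, pass-E 0, pass-S 0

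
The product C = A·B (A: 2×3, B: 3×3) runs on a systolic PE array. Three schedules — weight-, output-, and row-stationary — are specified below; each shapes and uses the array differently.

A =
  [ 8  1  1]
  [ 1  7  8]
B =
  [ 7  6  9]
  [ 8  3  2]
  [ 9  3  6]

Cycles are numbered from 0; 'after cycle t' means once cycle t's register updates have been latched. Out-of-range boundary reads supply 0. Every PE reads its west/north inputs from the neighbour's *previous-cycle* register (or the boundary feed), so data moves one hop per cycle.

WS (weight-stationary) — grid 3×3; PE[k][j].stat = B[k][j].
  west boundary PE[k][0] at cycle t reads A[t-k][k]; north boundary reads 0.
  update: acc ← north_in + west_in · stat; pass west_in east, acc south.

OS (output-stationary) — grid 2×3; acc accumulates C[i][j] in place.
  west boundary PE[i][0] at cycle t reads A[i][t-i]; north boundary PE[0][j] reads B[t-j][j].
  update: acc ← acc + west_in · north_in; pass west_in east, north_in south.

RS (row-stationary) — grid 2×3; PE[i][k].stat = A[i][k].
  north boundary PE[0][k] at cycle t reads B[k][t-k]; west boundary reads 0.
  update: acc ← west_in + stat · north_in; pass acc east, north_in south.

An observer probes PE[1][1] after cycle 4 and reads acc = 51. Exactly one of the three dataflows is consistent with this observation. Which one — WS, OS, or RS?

WS [3×3] PE[1][1] across cycles:
  cycle 0: PE[1][1] → acc 0, east 0, south 0
  cycle 1: PE[1][1] → acc 0, east 0, south 0
  cycle 2: PE[1][1] → acc 51, east 1, south 51
  cycle 3: PE[1][1] → acc 27, east 7, south 27
  cycle 4: PE[1][1] → acc 0, east 0, south 0
OS [2×3] PE[1][1] across cycles:
  cycle 0: PE[1][1] → acc 0, east 0, south 0
  cycle 1: PE[1][1] → acc 0, east 0, south 0
  cycle 2: PE[1][1] → acc 6, east 1, south 6
  cycle 3: PE[1][1] → acc 27, east 7, south 3
  cycle 4: PE[1][1] → acc 51, east 8, south 3
RS [2×3] PE[1][1] across cycles:
  cycle 0: PE[1][1] → acc 0, east 0, south 0
  cycle 1: PE[1][1] → acc 0, east 0, south 0
  cycle 2: PE[1][1] → acc 63, east 63, south 8
  cycle 3: PE[1][1] → acc 27, east 27, south 3
  cycle 4: PE[1][1] → acc 23, east 23, south 2

dataflow = OS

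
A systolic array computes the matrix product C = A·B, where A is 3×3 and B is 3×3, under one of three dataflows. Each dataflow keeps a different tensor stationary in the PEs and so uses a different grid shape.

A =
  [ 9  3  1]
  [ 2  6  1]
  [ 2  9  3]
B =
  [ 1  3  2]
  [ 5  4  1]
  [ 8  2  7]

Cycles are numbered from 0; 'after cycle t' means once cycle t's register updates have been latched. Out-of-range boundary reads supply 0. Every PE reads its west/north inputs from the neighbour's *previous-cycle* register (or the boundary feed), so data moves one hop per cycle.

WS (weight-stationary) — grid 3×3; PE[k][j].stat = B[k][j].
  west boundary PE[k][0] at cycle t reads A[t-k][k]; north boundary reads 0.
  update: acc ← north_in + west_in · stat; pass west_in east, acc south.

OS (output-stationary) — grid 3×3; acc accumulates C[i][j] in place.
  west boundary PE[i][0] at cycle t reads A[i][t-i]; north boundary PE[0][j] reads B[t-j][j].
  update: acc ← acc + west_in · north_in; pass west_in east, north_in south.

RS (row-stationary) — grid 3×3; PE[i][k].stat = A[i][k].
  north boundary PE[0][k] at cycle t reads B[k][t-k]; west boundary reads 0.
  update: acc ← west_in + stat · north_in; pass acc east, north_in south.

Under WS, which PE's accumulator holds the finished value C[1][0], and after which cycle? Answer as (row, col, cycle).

(row, col, cycle) = (2, 0, 3)

WS — PE[2][0] is where C[1][0] collects:
  @0  [2,0]  acc 0  |  →0  ↓0
  @1  [2,0]  acc 0  |  →0  ↓0
  @2  [2,0]  acc 32  |  →1  ↓32
  @3  [2,0]  acc 40  |  →1  ↓40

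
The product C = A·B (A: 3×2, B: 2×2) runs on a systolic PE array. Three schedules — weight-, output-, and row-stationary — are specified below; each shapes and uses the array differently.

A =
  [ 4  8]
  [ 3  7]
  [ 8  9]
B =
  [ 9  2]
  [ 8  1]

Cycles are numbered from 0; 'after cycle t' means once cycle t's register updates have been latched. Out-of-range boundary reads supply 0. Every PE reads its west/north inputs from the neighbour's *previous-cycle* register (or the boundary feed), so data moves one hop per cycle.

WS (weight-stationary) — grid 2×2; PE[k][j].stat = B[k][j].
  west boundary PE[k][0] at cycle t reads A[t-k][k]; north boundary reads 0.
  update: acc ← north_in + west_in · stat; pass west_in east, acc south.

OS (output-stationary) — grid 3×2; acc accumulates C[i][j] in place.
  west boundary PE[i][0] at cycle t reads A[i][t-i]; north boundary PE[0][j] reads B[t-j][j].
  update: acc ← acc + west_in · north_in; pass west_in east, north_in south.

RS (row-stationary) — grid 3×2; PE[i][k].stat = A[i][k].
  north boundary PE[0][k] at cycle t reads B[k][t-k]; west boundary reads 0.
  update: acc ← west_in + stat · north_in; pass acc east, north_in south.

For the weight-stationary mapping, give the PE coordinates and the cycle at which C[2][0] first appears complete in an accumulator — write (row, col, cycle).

WS — PE[1][0] is where C[2][0] collects:
  cycle 0: PE[1][0] → acc 0, east 0, south 0
  cycle 1: PE[1][0] → acc 100, east 8, south 100
  cycle 2: PE[1][0] → acc 83, east 7, south 83
  cycle 3: PE[1][0] → acc 144, east 9, south 144

(row, col, cycle) = (1, 0, 3)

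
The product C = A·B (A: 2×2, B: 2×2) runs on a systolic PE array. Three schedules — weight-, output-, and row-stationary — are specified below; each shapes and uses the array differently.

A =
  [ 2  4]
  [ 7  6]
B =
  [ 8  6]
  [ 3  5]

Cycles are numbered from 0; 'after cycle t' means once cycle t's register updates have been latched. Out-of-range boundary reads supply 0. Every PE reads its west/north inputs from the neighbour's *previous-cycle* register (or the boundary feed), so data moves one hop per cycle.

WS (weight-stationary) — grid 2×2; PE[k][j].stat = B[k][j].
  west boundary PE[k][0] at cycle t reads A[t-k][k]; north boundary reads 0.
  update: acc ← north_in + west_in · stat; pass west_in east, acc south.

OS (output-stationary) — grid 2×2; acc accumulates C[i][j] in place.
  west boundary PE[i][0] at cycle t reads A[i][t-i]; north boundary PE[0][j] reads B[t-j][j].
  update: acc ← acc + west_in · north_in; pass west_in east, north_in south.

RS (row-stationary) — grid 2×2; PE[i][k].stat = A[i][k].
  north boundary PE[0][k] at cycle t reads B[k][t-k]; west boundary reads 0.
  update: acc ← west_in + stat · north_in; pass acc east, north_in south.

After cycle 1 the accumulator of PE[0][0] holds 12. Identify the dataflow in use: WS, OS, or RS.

— WS: 2×2; PE[0][0] trace:
  after 0 — PE[0][0] acc=16, pass-E 2, pass-S 16
  after 1 — PE[0][0] acc=56, pass-E 7, pass-S 56
— OS: 2×2; PE[0][0] trace:
  after 0 — PE[0][0] acc=16, pass-E 2, pass-S 8
  after 1 — PE[0][0] acc=28, pass-E 4, pass-S 3
— RS: 2×2; PE[0][0] trace:
  after 0 — PE[0][0] acc=16, pass-E 16, pass-S 8
  after 1 — PE[0][0] acc=12, pass-E 12, pass-S 6

dataflow = RS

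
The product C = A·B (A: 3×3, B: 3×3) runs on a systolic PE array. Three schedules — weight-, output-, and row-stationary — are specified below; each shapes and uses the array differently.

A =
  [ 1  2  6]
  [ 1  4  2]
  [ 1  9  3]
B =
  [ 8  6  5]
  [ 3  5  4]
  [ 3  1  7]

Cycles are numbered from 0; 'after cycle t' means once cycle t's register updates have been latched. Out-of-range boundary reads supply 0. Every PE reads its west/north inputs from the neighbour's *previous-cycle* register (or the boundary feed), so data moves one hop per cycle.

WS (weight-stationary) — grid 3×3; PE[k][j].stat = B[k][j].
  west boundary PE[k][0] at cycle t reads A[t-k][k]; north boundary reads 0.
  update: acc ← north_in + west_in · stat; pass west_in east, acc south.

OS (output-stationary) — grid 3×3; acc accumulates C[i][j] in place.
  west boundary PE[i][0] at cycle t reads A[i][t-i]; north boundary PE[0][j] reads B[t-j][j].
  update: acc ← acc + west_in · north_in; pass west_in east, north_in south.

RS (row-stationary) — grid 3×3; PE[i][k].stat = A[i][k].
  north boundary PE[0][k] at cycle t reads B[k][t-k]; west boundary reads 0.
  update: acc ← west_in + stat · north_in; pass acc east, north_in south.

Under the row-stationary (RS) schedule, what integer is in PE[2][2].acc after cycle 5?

RS on a 3×3 grid — tracing PE[2][2] and its feeders:
  [0] (1,2) acc=0 (h:0 v:0)
  [0] (2,1) acc=0 (h:0 v:0)
  [0] (2,2) acc=0 (h:0 v:0)
  [1] (1,2) acc=0 (h:0 v:0)
  [1] (2,1) acc=0 (h:0 v:0)
  [1] (2,2) acc=0 (h:0 v:0)
  [2] (1,2) acc=0 (h:0 v:0)
  [2] (2,1) acc=0 (h:0 v:0)
  [2] (2,2) acc=0 (h:0 v:0)
  [3] (1,2) acc=26 (h:26 v:3)
  [3] (2,1) acc=35 (h:35 v:3)
  [3] (2,2) acc=0 (h:0 v:0)
  [4] (1,2) acc=28 (h:28 v:1)
  [4] (2,1) acc=51 (h:51 v:5)
  [4] (2,2) acc=44 (h:44 v:3)
  [5] (1,2) acc=35 (h:35 v:7)
  [5] (2,1) acc=41 (h:41 v:4)
  [5] (2,2) acc=54 (h:54 v:1)

PE[2][2].acc = 54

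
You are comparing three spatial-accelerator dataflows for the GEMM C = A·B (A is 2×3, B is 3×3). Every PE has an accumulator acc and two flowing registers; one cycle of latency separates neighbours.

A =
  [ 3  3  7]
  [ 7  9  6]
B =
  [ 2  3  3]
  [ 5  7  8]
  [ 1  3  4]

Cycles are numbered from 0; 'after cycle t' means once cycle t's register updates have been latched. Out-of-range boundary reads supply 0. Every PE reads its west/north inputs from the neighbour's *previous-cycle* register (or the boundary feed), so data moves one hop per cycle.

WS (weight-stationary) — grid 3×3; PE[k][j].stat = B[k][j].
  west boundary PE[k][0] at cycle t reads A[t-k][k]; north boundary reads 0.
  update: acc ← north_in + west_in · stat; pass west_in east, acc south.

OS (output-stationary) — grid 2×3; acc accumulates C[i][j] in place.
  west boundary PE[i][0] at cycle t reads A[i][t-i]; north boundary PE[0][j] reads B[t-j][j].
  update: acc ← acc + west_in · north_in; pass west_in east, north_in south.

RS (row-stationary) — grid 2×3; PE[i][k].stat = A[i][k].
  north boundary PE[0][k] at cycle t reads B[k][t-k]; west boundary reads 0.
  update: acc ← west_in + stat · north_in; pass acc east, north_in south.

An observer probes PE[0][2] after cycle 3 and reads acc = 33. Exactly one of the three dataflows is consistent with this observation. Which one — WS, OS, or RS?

WS [3×3] PE[0][2] across cycles:
  cycle 0: PE[0][2] → acc 0, east 0, south 0
  cycle 1: PE[0][2] → acc 0, east 0, south 0
  cycle 2: PE[0][2] → acc 9, east 3, south 9
  cycle 3: PE[0][2] → acc 21, east 7, south 21
OS [2×3] PE[0][2] across cycles:
  cycle 0: PE[0][2] → acc 0, east 0, south 0
  cycle 1: PE[0][2] → acc 0, east 0, south 0
  cycle 2: PE[0][2] → acc 9, east 3, south 3
  cycle 3: PE[0][2] → acc 33, east 3, south 8
RS [2×3] PE[0][2] across cycles:
  cycle 0: PE[0][2] → acc 0, east 0, south 0
  cycle 1: PE[0][2] → acc 0, east 0, south 0
  cycle 2: PE[0][2] → acc 28, east 28, south 1
  cycle 3: PE[0][2] → acc 51, east 51, south 3

dataflow = OS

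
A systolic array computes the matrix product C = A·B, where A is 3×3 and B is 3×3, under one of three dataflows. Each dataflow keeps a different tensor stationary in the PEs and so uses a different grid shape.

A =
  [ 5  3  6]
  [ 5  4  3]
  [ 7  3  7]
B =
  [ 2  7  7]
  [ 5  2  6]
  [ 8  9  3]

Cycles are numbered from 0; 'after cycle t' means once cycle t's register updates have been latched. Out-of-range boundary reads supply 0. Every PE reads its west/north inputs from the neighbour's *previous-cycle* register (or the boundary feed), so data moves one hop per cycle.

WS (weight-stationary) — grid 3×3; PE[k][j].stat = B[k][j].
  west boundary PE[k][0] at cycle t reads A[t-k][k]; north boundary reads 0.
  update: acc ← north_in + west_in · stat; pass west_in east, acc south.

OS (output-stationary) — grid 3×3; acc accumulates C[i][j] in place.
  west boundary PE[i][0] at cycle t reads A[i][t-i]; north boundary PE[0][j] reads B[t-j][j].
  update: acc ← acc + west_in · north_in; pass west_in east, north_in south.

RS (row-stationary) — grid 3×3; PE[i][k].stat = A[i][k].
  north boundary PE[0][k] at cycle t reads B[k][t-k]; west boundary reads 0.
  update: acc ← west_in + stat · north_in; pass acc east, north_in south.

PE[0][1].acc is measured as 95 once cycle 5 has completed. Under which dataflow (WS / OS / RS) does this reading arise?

WS (3×3 grid), PE[0][1]:
  0: (0,1).acc=0  regs=<0,0>
  1: (0,1).acc=35  regs=<5,35>
  2: (0,1).acc=35  regs=<5,35>
  3: (0,1).acc=49  regs=<7,49>
  4: (0,1).acc=0  regs=<0,0>
  5: (0,1).acc=0  regs=<0,0>
OS (3×3 grid), PE[0][1]:
  0: (0,1).acc=0  regs=<0,0>
  1: (0,1).acc=35  regs=<5,7>
  2: (0,1).acc=41  regs=<3,2>
  3: (0,1).acc=95  regs=<6,9>
  4: (0,1).acc=95  regs=<0,0>
  5: (0,1).acc=95  regs=<0,0>
RS (3×3 grid), PE[0][1]:
  0: (0,1).acc=0  regs=<0,0>
  1: (0,1).acc=25  regs=<25,5>
  2: (0,1).acc=41  regs=<41,2>
  3: (0,1).acc=53  regs=<53,6>
  4: (0,1).acc=0  regs=<0,0>
  5: (0,1).acc=0  regs=<0,0>

dataflow = OS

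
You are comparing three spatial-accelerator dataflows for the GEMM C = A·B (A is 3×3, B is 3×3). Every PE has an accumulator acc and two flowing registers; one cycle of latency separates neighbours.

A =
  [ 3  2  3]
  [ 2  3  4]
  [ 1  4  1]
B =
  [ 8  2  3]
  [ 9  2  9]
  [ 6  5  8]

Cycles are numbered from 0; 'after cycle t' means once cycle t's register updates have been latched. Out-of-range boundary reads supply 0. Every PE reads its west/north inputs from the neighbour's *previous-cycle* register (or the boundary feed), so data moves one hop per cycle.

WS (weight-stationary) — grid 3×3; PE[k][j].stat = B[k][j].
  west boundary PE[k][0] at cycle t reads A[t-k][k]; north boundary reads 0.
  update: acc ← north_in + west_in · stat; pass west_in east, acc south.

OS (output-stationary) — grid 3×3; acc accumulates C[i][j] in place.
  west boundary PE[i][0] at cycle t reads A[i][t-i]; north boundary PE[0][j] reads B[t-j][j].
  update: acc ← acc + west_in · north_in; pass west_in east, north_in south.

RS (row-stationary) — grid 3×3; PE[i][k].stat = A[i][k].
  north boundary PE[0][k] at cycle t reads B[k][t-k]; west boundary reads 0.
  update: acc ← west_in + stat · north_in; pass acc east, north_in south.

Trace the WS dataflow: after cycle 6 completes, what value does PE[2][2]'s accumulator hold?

PE[2][2].acc = 47

WS on a 3×3 grid — tracing PE[2][2] and its feeders:
  t=0 PE[1][2]: acc=0 h=0 v=0
  t=0 PE[2][1]: acc=0 h=0 v=0
  t=0 PE[2][2]: acc=0 h=0 v=0
  t=1 PE[1][2]: acc=0 h=0 v=0
  t=1 PE[2][1]: acc=0 h=0 v=0
  t=1 PE[2][2]: acc=0 h=0 v=0
  t=2 PE[1][2]: acc=0 h=0 v=0
  t=2 PE[2][1]: acc=0 h=0 v=0
  t=2 PE[2][2]: acc=0 h=0 v=0
  t=3 PE[1][2]: acc=27 h=2 v=27
  t=3 PE[2][1]: acc=25 h=3 v=25
  t=3 PE[2][2]: acc=0 h=0 v=0
  t=4 PE[1][2]: acc=33 h=3 v=33
  t=4 PE[2][1]: acc=30 h=4 v=30
  t=4 PE[2][2]: acc=51 h=3 v=51
  t=5 PE[1][2]: acc=39 h=4 v=39
  t=5 PE[2][1]: acc=15 h=1 v=15
  t=5 PE[2][2]: acc=65 h=4 v=65
  t=6 PE[1][2]: acc=0 h=0 v=0
  t=6 PE[2][1]: acc=0 h=0 v=0
  t=6 PE[2][2]: acc=47 h=1 v=47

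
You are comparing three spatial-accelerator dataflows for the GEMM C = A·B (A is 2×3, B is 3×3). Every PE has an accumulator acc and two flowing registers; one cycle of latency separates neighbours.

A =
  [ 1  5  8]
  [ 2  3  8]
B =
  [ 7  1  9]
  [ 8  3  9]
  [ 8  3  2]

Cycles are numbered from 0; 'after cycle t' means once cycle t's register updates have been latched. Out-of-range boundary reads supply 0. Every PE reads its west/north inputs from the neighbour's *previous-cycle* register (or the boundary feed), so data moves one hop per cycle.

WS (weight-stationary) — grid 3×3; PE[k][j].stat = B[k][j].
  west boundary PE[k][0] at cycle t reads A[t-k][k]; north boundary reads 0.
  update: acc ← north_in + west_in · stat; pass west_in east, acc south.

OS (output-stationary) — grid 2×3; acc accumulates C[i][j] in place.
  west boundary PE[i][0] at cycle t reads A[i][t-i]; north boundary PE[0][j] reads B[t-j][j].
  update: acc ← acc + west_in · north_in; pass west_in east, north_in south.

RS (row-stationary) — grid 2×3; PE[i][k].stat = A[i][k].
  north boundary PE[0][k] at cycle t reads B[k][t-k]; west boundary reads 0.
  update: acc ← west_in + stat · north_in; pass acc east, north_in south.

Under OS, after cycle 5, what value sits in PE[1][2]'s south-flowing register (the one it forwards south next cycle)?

OS on a 2×3 grid — tracing PE[1][2] and its feeders:
  after 0 — PE[0][2] acc=0, pass-E 0, pass-S 0
  after 0 — PE[1][1] acc=0, pass-E 0, pass-S 0
  after 0 — PE[1][2] acc=0, pass-E 0, pass-S 0
  after 1 — PE[0][2] acc=0, pass-E 0, pass-S 0
  after 1 — PE[1][1] acc=0, pass-E 0, pass-S 0
  after 1 — PE[1][2] acc=0, pass-E 0, pass-S 0
  after 2 — PE[0][2] acc=9, pass-E 1, pass-S 9
  after 2 — PE[1][1] acc=2, pass-E 2, pass-S 1
  after 2 — PE[1][2] acc=0, pass-E 0, pass-S 0
  after 3 — PE[0][2] acc=54, pass-E 5, pass-S 9
  after 3 — PE[1][1] acc=11, pass-E 3, pass-S 3
  after 3 — PE[1][2] acc=18, pass-E 2, pass-S 9
  after 4 — PE[0][2] acc=70, pass-E 8, pass-S 2
  after 4 — PE[1][1] acc=35, pass-E 8, pass-S 3
  after 4 — PE[1][2] acc=45, pass-E 3, pass-S 9
  after 5 — PE[0][2] acc=70, pass-E 0, pass-S 0
  after 5 — PE[1][1] acc=35, pass-E 0, pass-S 0
  after 5 — PE[1][2] acc=61, pass-E 8, pass-S 2

register = 2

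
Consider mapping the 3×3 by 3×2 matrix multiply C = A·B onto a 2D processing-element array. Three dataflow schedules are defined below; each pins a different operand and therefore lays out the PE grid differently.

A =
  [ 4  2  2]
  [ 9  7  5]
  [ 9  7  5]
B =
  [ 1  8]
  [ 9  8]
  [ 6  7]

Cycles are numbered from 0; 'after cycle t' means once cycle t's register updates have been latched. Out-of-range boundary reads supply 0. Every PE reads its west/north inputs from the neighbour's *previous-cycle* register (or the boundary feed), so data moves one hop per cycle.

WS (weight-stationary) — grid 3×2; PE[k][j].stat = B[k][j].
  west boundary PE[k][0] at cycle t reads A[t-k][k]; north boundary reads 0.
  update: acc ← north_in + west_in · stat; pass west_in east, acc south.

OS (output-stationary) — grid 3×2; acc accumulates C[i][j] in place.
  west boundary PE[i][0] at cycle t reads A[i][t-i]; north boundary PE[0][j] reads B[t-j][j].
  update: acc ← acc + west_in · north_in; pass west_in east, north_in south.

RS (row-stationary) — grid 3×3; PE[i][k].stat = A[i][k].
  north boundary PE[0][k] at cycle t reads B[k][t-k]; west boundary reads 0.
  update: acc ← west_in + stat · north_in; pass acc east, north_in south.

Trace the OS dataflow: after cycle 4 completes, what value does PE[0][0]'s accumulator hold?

Tracing OS — 3×2 array, target PE[0][0]:
  0: (0,0).acc=4  regs=<4,1>
  1: (0,0).acc=22  regs=<2,9>
  2: (0,0).acc=34  regs=<2,6>
  3: (0,0).acc=34  regs=<0,0>
  4: (0,0).acc=34  regs=<0,0>

PE[0][0].acc = 34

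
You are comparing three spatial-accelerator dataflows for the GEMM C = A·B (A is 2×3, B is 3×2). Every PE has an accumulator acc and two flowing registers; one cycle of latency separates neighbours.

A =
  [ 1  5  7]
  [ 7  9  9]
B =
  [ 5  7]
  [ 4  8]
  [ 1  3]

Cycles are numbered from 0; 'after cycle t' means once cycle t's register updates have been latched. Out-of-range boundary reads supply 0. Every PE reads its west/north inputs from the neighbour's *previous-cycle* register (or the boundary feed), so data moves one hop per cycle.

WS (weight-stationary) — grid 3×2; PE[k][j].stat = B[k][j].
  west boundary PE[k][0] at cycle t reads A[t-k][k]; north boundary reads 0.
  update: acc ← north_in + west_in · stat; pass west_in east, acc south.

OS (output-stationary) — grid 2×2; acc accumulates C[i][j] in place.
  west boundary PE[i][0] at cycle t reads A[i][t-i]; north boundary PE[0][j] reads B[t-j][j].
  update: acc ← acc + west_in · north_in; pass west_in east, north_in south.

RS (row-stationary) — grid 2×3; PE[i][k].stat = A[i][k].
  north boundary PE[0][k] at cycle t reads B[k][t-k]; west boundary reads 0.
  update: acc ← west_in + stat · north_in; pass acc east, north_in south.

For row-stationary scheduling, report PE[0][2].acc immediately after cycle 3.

RS on a 2×3 grid — tracing PE[0][2] and its feeders:
  [0] (0,1) acc=0 (h:0 v:0)
  [0] (0,2) acc=0 (h:0 v:0)
  [1] (0,1) acc=25 (h:25 v:4)
  [1] (0,2) acc=0 (h:0 v:0)
  [2] (0,1) acc=47 (h:47 v:8)
  [2] (0,2) acc=32 (h:32 v:1)
  [3] (0,1) acc=0 (h:0 v:0)
  [3] (0,2) acc=68 (h:68 v:3)

PE[0][2].acc = 68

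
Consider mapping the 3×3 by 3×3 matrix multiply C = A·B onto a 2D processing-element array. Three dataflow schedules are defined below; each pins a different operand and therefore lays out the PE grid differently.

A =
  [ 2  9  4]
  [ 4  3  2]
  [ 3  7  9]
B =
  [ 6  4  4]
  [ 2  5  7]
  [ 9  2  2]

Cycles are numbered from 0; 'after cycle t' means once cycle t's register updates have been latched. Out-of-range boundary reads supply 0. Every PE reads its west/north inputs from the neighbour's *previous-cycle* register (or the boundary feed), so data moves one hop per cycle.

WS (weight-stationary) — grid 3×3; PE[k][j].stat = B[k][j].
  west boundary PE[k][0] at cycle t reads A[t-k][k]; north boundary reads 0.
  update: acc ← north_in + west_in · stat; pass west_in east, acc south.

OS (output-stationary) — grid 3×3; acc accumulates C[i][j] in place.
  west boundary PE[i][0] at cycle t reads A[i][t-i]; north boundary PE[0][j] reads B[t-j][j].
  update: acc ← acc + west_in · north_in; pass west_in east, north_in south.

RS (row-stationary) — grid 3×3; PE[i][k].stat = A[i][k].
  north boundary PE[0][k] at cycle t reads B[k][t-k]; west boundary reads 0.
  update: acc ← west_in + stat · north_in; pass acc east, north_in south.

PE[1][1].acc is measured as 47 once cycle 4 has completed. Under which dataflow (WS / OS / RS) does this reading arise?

WS (3×3 grid), PE[1][1]:
  [0] (1,1) acc=0 (h:0 v:0)
  [1] (1,1) acc=0 (h:0 v:0)
  [2] (1,1) acc=53 (h:9 v:53)
  [3] (1,1) acc=31 (h:3 v:31)
  [4] (1,1) acc=47 (h:7 v:47)
OS (3×3 grid), PE[1][1]:
  [0] (1,1) acc=0 (h:0 v:0)
  [1] (1,1) acc=0 (h:0 v:0)
  [2] (1,1) acc=16 (h:4 v:4)
  [3] (1,1) acc=31 (h:3 v:5)
  [4] (1,1) acc=35 (h:2 v:2)
RS (3×3 grid), PE[1][1]:
  [0] (1,1) acc=0 (h:0 v:0)
  [1] (1,1) acc=0 (h:0 v:0)
  [2] (1,1) acc=30 (h:30 v:2)
  [3] (1,1) acc=31 (h:31 v:5)
  [4] (1,1) acc=37 (h:37 v:7)

dataflow = WS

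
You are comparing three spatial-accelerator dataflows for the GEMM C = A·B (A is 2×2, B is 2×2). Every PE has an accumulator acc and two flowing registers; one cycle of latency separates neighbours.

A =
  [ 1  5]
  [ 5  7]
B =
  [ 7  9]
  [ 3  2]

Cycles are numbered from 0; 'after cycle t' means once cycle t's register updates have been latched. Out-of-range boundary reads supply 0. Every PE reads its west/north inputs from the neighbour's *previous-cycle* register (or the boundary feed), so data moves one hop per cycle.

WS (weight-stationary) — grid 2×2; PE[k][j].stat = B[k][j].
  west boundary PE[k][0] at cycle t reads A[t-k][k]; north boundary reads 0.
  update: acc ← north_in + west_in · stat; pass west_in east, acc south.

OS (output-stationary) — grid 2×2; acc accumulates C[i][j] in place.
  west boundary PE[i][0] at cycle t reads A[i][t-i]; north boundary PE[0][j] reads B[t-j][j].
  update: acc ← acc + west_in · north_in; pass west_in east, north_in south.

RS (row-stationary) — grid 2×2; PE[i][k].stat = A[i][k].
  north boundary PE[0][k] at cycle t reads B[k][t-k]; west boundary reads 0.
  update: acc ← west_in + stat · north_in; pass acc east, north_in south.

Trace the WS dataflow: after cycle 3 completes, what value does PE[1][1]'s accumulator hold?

WS on a 2×2 grid — tracing PE[1][1] and its feeders:
  step 0 · PE0,1: acc=0; fwd→0 fwd↓0
  step 0 · PE1,0: acc=0; fwd→0 fwd↓0
  step 0 · PE1,1: acc=0; fwd→0 fwd↓0
  step 1 · PE0,1: acc=9; fwd→1 fwd↓9
  step 1 · PE1,0: acc=22; fwd→5 fwd↓22
  step 1 · PE1,1: acc=0; fwd→0 fwd↓0
  step 2 · PE0,1: acc=45; fwd→5 fwd↓45
  step 2 · PE1,0: acc=56; fwd→7 fwd↓56
  step 2 · PE1,1: acc=19; fwd→5 fwd↓19
  step 3 · PE0,1: acc=0; fwd→0 fwd↓0
  step 3 · PE1,0: acc=0; fwd→0 fwd↓0
  step 3 · PE1,1: acc=59; fwd→7 fwd↓59

PE[1][1].acc = 59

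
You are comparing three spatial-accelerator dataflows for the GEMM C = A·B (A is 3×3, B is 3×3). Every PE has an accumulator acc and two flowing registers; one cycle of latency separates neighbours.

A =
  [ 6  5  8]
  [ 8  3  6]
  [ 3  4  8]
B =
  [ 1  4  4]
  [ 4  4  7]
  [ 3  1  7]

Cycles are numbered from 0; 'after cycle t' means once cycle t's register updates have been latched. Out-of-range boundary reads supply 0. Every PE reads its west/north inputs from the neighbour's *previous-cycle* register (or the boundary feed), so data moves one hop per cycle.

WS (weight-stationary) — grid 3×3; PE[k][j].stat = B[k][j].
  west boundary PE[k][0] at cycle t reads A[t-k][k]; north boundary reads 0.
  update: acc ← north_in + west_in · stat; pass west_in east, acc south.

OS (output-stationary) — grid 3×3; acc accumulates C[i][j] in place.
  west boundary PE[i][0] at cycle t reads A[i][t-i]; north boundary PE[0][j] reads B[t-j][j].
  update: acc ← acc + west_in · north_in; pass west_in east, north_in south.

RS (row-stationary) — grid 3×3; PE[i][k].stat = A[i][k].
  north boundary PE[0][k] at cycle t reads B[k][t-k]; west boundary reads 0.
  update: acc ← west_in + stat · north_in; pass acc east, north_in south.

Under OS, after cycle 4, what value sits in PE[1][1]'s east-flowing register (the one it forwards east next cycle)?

OS on a 3×3 grid — tracing PE[1][1] and its feeders:
  after 0 — PE[0][1] acc=0, pass-E 0, pass-S 0
  after 0 — PE[1][0] acc=0, pass-E 0, pass-S 0
  after 0 — PE[1][1] acc=0, pass-E 0, pass-S 0
  after 1 — PE[0][1] acc=24, pass-E 6, pass-S 4
  after 1 — PE[1][0] acc=8, pass-E 8, pass-S 1
  after 1 — PE[1][1] acc=0, pass-E 0, pass-S 0
  after 2 — PE[0][1] acc=44, pass-E 5, pass-S 4
  after 2 — PE[1][0] acc=20, pass-E 3, pass-S 4
  after 2 — PE[1][1] acc=32, pass-E 8, pass-S 4
  after 3 — PE[0][1] acc=52, pass-E 8, pass-S 1
  after 3 — PE[1][0] acc=38, pass-E 6, pass-S 3
  after 3 — PE[1][1] acc=44, pass-E 3, pass-S 4
  after 4 — PE[0][1] acc=52, pass-E 0, pass-S 0
  after 4 — PE[1][0] acc=38, pass-E 0, pass-S 0
  after 4 — PE[1][1] acc=50, pass-E 6, pass-S 1

register = 6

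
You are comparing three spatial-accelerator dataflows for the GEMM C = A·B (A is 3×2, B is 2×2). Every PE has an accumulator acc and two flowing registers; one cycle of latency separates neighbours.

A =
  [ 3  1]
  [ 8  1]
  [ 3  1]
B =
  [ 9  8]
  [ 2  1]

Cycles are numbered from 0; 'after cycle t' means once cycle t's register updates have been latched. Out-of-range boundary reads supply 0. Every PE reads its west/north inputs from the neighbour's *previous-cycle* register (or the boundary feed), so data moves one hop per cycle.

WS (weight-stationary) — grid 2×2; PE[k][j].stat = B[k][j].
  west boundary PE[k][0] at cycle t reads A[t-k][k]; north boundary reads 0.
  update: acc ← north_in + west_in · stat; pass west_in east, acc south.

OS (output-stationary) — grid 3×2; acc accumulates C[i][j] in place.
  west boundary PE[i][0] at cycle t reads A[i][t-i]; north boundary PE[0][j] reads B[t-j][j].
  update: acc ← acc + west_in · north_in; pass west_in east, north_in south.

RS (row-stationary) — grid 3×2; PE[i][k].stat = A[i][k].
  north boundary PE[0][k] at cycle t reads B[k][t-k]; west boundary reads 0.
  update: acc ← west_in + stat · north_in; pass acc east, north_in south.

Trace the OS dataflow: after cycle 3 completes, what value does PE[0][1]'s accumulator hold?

PE[0][1].acc = 25

OS (3×2). Following PE[0][1] plus its west/north inputs:
  t=0 PE[0][0]: acc=27 h=3 v=9
  t=0 PE[0][1]: acc=0 h=0 v=0
  t=1 PE[0][0]: acc=29 h=1 v=2
  t=1 PE[0][1]: acc=24 h=3 v=8
  t=2 PE[0][0]: acc=29 h=0 v=0
  t=2 PE[0][1]: acc=25 h=1 v=1
  t=3 PE[0][0]: acc=29 h=0 v=0
  t=3 PE[0][1]: acc=25 h=0 v=0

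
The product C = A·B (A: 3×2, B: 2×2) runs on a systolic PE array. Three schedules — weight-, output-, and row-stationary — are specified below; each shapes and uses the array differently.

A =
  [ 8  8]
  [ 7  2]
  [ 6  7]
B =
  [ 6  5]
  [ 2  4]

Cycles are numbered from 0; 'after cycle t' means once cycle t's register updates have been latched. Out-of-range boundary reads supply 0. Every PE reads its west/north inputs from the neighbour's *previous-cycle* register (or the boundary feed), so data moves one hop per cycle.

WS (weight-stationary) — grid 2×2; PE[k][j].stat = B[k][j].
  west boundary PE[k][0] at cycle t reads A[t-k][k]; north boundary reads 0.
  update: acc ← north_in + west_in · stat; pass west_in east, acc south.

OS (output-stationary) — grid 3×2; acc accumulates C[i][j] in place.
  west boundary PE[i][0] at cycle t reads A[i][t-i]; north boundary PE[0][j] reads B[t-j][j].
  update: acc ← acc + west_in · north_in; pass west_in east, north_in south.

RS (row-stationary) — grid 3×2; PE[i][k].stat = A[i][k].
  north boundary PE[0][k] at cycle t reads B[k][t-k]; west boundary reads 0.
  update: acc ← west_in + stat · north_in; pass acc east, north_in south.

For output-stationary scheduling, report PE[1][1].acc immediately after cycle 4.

OS (3×2). Following PE[1][1] plus its west/north inputs:
  0: (0,1).acc=0  regs=<0,0>
  0: (1,0).acc=0  regs=<0,0>
  0: (1,1).acc=0  regs=<0,0>
  1: (0,1).acc=40  regs=<8,5>
  1: (1,0).acc=42  regs=<7,6>
  1: (1,1).acc=0  regs=<0,0>
  2: (0,1).acc=72  regs=<8,4>
  2: (1,0).acc=46  regs=<2,2>
  2: (1,1).acc=35  regs=<7,5>
  3: (0,1).acc=72  regs=<0,0>
  3: (1,0).acc=46  regs=<0,0>
  3: (1,1).acc=43  regs=<2,4>
  4: (0,1).acc=72  regs=<0,0>
  4: (1,0).acc=46  regs=<0,0>
  4: (1,1).acc=43  regs=<0,0>

PE[1][1].acc = 43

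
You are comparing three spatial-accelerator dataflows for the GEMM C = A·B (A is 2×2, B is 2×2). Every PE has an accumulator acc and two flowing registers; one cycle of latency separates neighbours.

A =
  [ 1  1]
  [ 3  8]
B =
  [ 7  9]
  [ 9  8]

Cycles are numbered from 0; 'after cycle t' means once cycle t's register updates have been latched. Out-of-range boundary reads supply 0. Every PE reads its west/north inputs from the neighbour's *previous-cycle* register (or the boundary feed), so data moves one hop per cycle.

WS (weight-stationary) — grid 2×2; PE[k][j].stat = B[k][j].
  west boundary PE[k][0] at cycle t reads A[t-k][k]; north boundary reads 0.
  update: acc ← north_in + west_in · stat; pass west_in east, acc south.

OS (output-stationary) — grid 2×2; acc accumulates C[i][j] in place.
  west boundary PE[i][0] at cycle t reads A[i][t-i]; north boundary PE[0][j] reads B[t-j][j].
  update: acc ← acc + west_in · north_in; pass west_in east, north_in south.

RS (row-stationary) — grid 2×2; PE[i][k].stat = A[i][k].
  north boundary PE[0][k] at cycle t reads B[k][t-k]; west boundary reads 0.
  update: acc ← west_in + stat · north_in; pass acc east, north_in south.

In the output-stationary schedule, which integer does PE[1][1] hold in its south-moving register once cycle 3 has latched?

OS 2×2: PE[1][1] cycle-by-cycle (with neighbour feeds):
  [0] (0,1) acc=0 (h:0 v:0)
  [0] (1,0) acc=0 (h:0 v:0)
  [0] (1,1) acc=0 (h:0 v:0)
  [1] (0,1) acc=9 (h:1 v:9)
  [1] (1,0) acc=21 (h:3 v:7)
  [1] (1,1) acc=0 (h:0 v:0)
  [2] (0,1) acc=17 (h:1 v:8)
  [2] (1,0) acc=93 (h:8 v:9)
  [2] (1,1) acc=27 (h:3 v:9)
  [3] (0,1) acc=17 (h:0 v:0)
  [3] (1,0) acc=93 (h:0 v:0)
  [3] (1,1) acc=91 (h:8 v:8)

register = 8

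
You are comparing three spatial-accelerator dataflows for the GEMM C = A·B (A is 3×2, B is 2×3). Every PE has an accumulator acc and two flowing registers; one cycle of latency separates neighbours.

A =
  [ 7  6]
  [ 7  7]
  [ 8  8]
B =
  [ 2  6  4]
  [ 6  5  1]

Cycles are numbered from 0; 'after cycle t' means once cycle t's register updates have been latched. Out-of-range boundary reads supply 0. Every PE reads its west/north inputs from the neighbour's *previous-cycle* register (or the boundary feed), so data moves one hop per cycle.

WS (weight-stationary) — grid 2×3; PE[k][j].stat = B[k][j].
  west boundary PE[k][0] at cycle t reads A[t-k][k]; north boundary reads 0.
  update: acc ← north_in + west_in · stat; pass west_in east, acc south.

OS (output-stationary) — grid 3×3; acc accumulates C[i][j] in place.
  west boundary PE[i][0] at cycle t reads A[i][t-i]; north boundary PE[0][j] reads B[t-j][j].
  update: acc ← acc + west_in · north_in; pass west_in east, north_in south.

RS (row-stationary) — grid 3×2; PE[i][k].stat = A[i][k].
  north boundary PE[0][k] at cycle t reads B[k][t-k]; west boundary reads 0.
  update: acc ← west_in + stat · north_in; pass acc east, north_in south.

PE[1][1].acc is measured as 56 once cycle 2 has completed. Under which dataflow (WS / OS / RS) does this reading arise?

dataflow = RS

WS (2×3 grid), PE[1][1]:
  0: (1,1).acc=0  regs=<0,0>
  1: (1,1).acc=0  regs=<0,0>
  2: (1,1).acc=72  regs=<6,72>
OS (3×3 grid), PE[1][1]:
  0: (1,1).acc=0  regs=<0,0>
  1: (1,1).acc=0  regs=<0,0>
  2: (1,1).acc=42  regs=<7,6>
RS (3×2 grid), PE[1][1]:
  0: (1,1).acc=0  regs=<0,0>
  1: (1,1).acc=0  regs=<0,0>
  2: (1,1).acc=56  regs=<56,6>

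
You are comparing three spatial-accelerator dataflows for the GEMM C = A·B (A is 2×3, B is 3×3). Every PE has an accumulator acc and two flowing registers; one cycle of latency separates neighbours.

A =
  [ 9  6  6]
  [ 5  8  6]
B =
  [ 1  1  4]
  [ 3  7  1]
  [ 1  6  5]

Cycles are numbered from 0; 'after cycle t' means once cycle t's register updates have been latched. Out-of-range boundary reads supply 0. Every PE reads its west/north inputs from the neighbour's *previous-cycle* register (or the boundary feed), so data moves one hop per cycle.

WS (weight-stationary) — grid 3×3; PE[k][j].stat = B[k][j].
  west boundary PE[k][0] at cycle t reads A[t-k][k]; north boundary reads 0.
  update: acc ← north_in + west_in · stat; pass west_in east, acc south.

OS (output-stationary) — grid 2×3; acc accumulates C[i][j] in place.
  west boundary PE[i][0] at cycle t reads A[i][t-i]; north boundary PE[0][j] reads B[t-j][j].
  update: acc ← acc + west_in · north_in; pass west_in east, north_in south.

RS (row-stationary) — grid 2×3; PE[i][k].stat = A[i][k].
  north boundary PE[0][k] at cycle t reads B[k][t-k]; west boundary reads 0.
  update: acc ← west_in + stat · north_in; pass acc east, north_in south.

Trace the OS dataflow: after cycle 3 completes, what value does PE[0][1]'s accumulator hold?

PE[0][1].acc = 87

OS 2×3: PE[0][1] cycle-by-cycle (with neighbour feeds):
  [0] (0,0) acc=9 (h:9 v:1)
  [0] (0,1) acc=0 (h:0 v:0)
  [1] (0,0) acc=27 (h:6 v:3)
  [1] (0,1) acc=9 (h:9 v:1)
  [2] (0,0) acc=33 (h:6 v:1)
  [2] (0,1) acc=51 (h:6 v:7)
  [3] (0,0) acc=33 (h:0 v:0)
  [3] (0,1) acc=87 (h:6 v:6)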